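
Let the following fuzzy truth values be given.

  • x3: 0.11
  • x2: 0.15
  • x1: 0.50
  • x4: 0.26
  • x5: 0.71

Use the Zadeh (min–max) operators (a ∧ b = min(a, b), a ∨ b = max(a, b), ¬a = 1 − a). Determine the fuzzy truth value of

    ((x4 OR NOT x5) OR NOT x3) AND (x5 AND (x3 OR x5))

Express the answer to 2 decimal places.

NOT x5 = 1 − 0.71 = 0.29
x4 OR NOT x5 = max(a, b) on (0.26, 0.29) = 0.29
NOT x3 = 1 − 0.11 = 0.89
(x4 OR NOT x5) OR NOT x3 = max(a, b) on (0.29, 0.89) = 0.89
x3 OR x5 = max(a, b) on (0.11, 0.71) = 0.71
x5 AND (x3 OR x5) = min(a, b) on (0.71, 0.71) = 0.71
((x4 OR NOT x5) OR NOT x3) AND (x5 AND (x3 OR x5)) = min(a, b) on (0.89, 0.71) = 0.71

0.71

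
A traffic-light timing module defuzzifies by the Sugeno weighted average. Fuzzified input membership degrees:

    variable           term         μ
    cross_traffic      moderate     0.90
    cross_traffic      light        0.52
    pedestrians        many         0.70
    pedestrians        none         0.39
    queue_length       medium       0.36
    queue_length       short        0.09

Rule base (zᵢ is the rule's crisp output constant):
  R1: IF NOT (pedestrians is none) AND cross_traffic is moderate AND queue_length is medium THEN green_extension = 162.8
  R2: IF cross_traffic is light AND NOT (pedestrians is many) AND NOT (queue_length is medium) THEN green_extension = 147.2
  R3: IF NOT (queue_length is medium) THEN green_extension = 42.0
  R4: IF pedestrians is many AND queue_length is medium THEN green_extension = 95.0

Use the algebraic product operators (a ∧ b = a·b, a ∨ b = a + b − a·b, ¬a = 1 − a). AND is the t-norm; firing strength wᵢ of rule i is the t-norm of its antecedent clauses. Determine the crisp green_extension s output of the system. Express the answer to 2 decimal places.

82.13

R1 (z=162.8): ¬none=1−0.39=0.61, moderate=0.90, medium=0.36; AND[a·b] → w = 0.1976
R2 (z=147.2): light=0.52, ¬many=1−0.70=0.30, ¬medium=1−0.36=0.64; AND[a·b] → w = 0.0998
R3 (z=42.0): ¬medium=1−0.36=0.64 → w = 0.6400
R4 (z=95.0): many=0.70, medium=0.36; AND[a·b] → w = 0.2520
Weighted average = (0.1976·162.8 + 0.0998·147.2 + 0.6400·42.0 + 0.2520·95.0) / (0.1976 + 0.0998 + 0.6400 + 0.2520)
  = 97.6922 / 1.1895 = 82.13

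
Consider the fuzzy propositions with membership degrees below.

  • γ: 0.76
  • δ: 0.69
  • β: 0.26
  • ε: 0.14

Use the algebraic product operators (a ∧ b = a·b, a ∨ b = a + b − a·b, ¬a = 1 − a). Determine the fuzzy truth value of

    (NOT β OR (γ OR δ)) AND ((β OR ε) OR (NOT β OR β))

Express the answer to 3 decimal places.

0.861

NOT β = 1 − 0.2600 = 0.7400
γ OR δ = a + b − a·b on (0.7600, 0.6900) = 0.9256
NOT β OR (γ OR δ) = a + b − a·b on (0.7400, 0.9256) = 0.9807
β OR ε = a + b − a·b on (0.2600, 0.1400) = 0.3636
NOT β = 1 − 0.2600 = 0.7400
NOT β OR β = a + b − a·b on (0.7400, 0.2600) = 0.8076
(β OR ε) OR (NOT β OR β) = a + b − a·b on (0.3636, 0.8076) = 0.8776
(NOT β OR (γ OR δ)) AND ((β OR ε) OR (NOT β OR β)) = a·b on (0.9807, 0.8776) = 0.8606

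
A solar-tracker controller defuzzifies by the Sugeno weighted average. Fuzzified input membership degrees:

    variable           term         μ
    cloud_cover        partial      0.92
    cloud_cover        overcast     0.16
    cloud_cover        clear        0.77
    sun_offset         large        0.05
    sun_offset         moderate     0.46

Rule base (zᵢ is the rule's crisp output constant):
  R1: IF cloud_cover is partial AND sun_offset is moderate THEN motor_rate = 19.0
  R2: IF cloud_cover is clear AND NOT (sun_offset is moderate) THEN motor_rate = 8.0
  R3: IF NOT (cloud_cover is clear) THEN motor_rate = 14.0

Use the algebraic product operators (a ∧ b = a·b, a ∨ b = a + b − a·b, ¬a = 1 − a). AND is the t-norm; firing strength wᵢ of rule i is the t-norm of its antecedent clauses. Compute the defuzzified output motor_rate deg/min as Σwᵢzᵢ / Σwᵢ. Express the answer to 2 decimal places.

R1 (z=19.0): partial=0.92, moderate=0.46; AND[a·b] → w = 0.4232
R2 (z=8.0): clear=0.77, ¬moderate=1−0.46=0.54; AND[a·b] → w = 0.4158
R3 (z=14.0): ¬clear=1−0.77=0.23 → w = 0.2300
Weighted average = (0.4232·19.0 + 0.4158·8.0 + 0.2300·14.0) / (0.4232 + 0.4158 + 0.2300)
  = 14.5872 / 1.0690 = 13.65

13.65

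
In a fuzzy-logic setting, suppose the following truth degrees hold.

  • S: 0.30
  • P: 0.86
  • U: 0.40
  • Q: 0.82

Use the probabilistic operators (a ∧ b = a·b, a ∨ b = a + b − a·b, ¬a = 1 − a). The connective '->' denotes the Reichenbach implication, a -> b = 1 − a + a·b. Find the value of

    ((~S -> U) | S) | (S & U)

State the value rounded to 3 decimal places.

~S = 1 − 0.3000 = 0.7000
~S -> U  [Reichenbach: 1 − a + a·b] with a=0.7000, b=0.4000 → 0.5800
(~S -> U) | S = a + b − a·b on (0.5800, 0.3000) = 0.7060
S & U = a·b on (0.3000, 0.4000) = 0.1200
((~S -> U) | S) | (S & U) = a + b − a·b on (0.7060, 0.1200) = 0.7413

0.741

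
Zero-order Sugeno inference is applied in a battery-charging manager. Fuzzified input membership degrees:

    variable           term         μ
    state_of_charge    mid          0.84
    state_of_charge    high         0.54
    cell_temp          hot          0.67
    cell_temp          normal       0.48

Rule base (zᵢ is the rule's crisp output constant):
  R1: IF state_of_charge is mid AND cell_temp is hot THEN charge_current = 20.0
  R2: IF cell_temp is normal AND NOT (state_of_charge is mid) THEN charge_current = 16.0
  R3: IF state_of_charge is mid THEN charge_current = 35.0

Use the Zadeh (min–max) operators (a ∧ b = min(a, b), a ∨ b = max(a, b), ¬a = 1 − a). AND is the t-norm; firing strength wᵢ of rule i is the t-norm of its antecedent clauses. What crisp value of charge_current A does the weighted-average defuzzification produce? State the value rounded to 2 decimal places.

R1 (z=20.0): mid=0.84, hot=0.67; AND[min(a, b)] → w = 0.67
R2 (z=16.0): normal=0.48, ¬mid=1−0.84=0.16; AND[min(a, b)] → w = 0.16
R3 (z=35.0): mid=0.84 → w = 0.84
Weighted average = (0.67·20.0 + 0.16·16.0 + 0.84·35.0) / (0.67 + 0.16 + 0.84)
  = 45.3600 / 1.6700 = 27.16

27.16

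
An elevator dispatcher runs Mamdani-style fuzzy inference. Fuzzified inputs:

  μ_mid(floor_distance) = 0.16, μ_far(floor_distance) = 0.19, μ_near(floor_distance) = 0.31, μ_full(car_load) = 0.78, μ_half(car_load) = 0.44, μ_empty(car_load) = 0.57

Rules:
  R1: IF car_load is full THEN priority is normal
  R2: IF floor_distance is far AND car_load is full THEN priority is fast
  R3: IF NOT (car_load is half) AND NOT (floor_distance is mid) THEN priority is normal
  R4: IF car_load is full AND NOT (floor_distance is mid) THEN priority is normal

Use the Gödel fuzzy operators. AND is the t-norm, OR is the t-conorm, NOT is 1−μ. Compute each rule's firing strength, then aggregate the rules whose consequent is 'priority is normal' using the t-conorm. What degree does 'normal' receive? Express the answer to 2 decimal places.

0.78

R1: full=0.78 → w = 0.78
R2: far=0.19, full=0.78; AND[min(a, b)] → w = 0.19
R3: ¬half=1−0.44=0.56, ¬mid=1−0.16=0.84; AND[min(a, b)] → w = 0.56
R4: full=0.78, ¬mid=1−0.16=0.84; AND[min(a, b)] → w = 0.78
Rules with consequent 'normal': {R1, R3, R4} → strengths 0.78, 0.56, 0.78
Aggregate via t-conorm [max(a, b)]: 0.78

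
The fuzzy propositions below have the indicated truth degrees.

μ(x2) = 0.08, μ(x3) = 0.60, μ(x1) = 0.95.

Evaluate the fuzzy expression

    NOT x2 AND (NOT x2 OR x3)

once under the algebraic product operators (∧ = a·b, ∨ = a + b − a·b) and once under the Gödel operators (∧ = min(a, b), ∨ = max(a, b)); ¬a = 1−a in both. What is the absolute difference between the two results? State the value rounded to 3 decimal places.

Under algebraic product:
  NOT x2 = 1 − 0.0800 = 0.9200
  NOT x2 = 1 − 0.0800 = 0.9200
  NOT x2 OR x3 = a + b − a·b on (0.9200, 0.6000) = 0.9680
  NOT x2 AND (NOT x2 OR x3) = a·b on (0.9200, 0.9680) = 0.8906
  → value = 0.8906
Under Gödel:
  NOT x2 = 1 − 0.08 = 0.92
  NOT x2 = 1 − 0.08 = 0.92
  NOT x2 OR x3 = max(a, b) on (0.92, 0.60) = 0.92
  NOT x2 AND (NOT x2 OR x3) = min(a, b) on (0.92, 0.92) = 0.92
  → value = 0.9200
|0.8906 − 0.9200| = 0.029

0.029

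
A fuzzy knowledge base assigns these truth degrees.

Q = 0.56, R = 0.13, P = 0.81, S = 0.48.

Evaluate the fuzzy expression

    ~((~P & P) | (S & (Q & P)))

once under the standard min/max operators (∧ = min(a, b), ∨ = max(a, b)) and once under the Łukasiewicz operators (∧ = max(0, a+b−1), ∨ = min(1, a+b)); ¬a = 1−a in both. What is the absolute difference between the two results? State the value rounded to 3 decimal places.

Under standard min/max:
  ~P = 1 − 0.81 = 0.19
  ~P & P = min(a, b) on (0.19, 0.81) = 0.19
  Q & P = min(a, b) on (0.56, 0.81) = 0.56
  S & (Q & P) = min(a, b) on (0.48, 0.56) = 0.48
  (~P & P) | (S & (Q & P)) = max(a, b) on (0.19, 0.48) = 0.48
  ~((~P & P) | (S & (Q & P))) = 1 − 0.48 = 0.52
  → value = 0.5200
Under Łukasiewicz:
  ~P = 1 − 0.81 = 0.19
  ~P & P = max(0, a+b−1) on (0.19, 0.81) = 0.00
  Q & P = max(0, a+b−1) on (0.56, 0.81) = 0.37
  S & (Q & P) = max(0, a+b−1) on (0.48, 0.37) = 0.00
  (~P & P) | (S & (Q & P)) = min(1, a+b) on (0.00, 0.00) = 0.00
  ~((~P & P) | (S & (Q & P))) = 1 − 0.00 = 1.00
  → value = 1.0000
|0.5200 − 1.0000| = 0.480

0.480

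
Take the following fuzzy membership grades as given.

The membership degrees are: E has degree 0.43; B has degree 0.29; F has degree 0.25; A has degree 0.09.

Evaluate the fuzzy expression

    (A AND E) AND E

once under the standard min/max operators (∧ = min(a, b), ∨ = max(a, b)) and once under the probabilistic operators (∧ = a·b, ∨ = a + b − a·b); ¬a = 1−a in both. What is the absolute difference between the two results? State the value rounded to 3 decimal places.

Under standard min/max:
  A AND E = min(a, b) on (0.09, 0.43) = 0.09
  (A AND E) AND E = min(a, b) on (0.09, 0.43) = 0.09
  → value = 0.0900
Under probabilistic:
  A AND E = a·b on (0.0900, 0.4300) = 0.0387
  (A AND E) AND E = a·b on (0.0387, 0.4300) = 0.0166
  → value = 0.0166
|0.0900 − 0.0166| = 0.073

0.073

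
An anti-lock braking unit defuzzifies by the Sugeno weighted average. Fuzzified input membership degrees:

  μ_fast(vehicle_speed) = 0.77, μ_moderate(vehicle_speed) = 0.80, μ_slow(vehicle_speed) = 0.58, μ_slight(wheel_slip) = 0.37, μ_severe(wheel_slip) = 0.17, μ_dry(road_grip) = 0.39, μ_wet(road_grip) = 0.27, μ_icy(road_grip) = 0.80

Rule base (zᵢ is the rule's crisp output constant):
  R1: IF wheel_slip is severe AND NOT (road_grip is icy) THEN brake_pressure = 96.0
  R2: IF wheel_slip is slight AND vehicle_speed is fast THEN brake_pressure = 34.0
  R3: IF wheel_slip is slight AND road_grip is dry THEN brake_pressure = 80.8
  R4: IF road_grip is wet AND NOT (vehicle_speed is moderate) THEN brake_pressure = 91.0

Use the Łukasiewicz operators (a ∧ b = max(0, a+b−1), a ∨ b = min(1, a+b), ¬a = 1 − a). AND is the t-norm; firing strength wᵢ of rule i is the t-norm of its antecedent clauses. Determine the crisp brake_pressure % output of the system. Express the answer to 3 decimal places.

34.000

R1 (z=96.0): severe=0.17, ¬icy=1−0.80=0.20; AND[max(0, a+b−1)] → w = 0.00
R2 (z=34.0): slight=0.37, fast=0.77; AND[max(0, a+b−1)] → w = 0.14
R3 (z=80.8): slight=0.37, dry=0.39; AND[max(0, a+b−1)] → w = 0.00
R4 (z=91.0): wet=0.27, ¬moderate=1−0.80=0.20; AND[max(0, a+b−1)] → w = 0.00
Weighted average = (0.00·96.0 + 0.14·34.0 + 0.00·80.8 + 0.00·91.0) / (0.00 + 0.14 + 0.00 + 0.00)
  = 4.7600 / 0.1400 = 34.000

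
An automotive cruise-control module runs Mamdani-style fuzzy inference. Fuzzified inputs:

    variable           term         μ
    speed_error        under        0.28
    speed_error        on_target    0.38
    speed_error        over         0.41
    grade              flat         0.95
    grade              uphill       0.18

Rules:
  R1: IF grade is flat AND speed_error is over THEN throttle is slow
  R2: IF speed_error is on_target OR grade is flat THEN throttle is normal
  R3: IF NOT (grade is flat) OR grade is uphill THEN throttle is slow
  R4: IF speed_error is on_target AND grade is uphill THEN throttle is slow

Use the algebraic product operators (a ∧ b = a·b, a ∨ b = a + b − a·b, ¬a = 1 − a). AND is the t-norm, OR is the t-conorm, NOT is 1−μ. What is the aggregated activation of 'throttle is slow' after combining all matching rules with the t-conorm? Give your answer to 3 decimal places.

0.557

R1: flat=0.95, over=0.41; AND[a·b] → w = 0.3895
R2: on_target=0.38, flat=0.95; OR[a + b − a·b] → w = 0.9690
R3: ¬flat=1−0.95=0.05, uphill=0.18; OR[a + b − a·b] → w = 0.2210
R4: on_target=0.38, uphill=0.18; AND[a·b] → w = 0.0684
Rules with consequent 'slow': {R1, R3, R4} → strengths 0.3895, 0.2210, 0.0684
Aggregate via t-conorm [a + b − a·b]: 0.5570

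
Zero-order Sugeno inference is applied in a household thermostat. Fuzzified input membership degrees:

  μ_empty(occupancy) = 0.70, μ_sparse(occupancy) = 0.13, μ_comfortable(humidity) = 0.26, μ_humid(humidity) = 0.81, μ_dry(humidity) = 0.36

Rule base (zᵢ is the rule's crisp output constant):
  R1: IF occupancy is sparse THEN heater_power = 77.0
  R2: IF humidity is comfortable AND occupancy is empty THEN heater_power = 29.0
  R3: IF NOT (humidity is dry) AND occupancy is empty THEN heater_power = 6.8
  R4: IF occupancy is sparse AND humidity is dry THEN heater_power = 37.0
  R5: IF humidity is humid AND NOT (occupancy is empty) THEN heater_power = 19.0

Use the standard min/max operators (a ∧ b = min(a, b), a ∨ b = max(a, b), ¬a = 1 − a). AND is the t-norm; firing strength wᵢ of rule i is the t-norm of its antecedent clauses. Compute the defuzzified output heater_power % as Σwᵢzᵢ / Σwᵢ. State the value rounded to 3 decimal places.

22.200

R1 (z=77.0): sparse=0.13 → w = 0.13
R2 (z=29.0): comfortable=0.26, empty=0.70; AND[min(a, b)] → w = 0.26
R3 (z=6.8): ¬dry=1−0.36=0.64, empty=0.70; AND[min(a, b)] → w = 0.64
R4 (z=37.0): sparse=0.13, dry=0.36; AND[min(a, b)] → w = 0.13
R5 (z=19.0): humid=0.81, ¬empty=1−0.70=0.30; AND[min(a, b)] → w = 0.30
Weighted average = (0.13·77.0 + 0.26·29.0 + 0.64·6.8 + 0.13·37.0 + 0.30·19.0) / (0.13 + 0.26 + 0.64 + 0.13 + 0.30)
  = 32.4120 / 1.4600 = 22.200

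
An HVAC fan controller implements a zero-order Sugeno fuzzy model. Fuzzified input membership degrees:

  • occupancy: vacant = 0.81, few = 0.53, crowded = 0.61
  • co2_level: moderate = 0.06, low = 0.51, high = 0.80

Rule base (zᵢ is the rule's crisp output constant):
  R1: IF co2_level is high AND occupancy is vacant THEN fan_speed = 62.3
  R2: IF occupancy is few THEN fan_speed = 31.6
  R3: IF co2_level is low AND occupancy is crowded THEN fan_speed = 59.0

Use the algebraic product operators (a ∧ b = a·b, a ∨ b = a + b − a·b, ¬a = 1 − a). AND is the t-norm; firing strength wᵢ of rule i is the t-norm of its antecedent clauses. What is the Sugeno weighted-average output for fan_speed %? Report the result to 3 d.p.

50.684

R1 (z=62.3): high=0.80, vacant=0.81; AND[a·b] → w = 0.6480
R2 (z=31.6): few=0.53 → w = 0.5300
R3 (z=59.0): low=0.51, crowded=0.61; AND[a·b] → w = 0.3111
Weighted average = (0.6480·62.3 + 0.5300·31.6 + 0.3111·59.0) / (0.6480 + 0.5300 + 0.3111)
  = 75.4733 / 1.4891 = 50.684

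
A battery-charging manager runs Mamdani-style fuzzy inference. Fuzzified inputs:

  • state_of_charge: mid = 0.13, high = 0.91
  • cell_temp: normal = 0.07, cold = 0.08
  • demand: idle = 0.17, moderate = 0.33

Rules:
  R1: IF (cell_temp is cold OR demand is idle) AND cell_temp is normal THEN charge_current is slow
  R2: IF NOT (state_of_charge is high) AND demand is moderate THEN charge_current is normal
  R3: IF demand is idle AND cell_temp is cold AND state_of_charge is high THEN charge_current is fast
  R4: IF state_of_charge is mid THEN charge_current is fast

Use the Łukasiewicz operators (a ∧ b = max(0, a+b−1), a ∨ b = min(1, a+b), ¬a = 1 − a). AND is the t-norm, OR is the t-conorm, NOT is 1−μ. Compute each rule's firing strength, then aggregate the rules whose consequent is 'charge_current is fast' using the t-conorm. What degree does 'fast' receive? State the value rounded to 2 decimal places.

0.13

R1: (cold=0.08 OR idle=0.17) = 0.25; AND[max(0, a+b−1)] with normal=0.07 → w = 0.00
R2: ¬high=1−0.91=0.09, moderate=0.33; AND[max(0, a+b−1)] → w = 0.00
R3: idle=0.17, cold=0.08, high=0.91; AND[max(0, a+b−1)] → w = 0.00
R4: mid=0.13 → w = 0.13
Rules with consequent 'fast': {R3, R4} → strengths 0.00, 0.13
Aggregate via t-conorm [min(1, a+b)]: 0.13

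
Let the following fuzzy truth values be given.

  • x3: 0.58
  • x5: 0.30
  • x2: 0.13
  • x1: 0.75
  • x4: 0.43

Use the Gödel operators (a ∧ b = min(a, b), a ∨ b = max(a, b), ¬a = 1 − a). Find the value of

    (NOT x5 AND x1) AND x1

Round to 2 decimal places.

0.70

NOT x5 = 1 − 0.30 = 0.70
NOT x5 AND x1 = min(a, b) on (0.70, 0.75) = 0.70
(NOT x5 AND x1) AND x1 = min(a, b) on (0.70, 0.75) = 0.70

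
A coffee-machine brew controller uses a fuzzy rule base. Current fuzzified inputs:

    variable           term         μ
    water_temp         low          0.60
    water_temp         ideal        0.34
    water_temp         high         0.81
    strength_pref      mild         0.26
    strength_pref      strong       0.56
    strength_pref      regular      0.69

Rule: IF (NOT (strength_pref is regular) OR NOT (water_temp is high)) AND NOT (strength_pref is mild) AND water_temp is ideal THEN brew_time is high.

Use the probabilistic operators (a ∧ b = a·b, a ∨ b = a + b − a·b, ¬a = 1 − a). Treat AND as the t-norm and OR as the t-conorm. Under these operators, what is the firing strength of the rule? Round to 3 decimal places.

firing strength: (¬regular=1−0.69=0.31 OR ¬high=1−0.81=0.19) = 0.4411; AND[a·b] with ¬mild=1−0.26=0.74, ideal=0.34 → w = 0.1110

0.111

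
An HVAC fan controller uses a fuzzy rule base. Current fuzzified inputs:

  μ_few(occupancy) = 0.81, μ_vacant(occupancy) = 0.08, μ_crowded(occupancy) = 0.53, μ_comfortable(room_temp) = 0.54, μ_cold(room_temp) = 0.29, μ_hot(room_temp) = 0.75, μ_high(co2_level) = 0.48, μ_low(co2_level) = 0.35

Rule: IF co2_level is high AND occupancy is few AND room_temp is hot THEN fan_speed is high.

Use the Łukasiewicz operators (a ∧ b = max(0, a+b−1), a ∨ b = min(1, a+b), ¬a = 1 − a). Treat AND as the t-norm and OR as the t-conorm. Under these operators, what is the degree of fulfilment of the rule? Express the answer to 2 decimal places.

0.04

firing strength: high=0.48, few=0.81, hot=0.75; AND[max(0, a+b−1)] → w = 0.04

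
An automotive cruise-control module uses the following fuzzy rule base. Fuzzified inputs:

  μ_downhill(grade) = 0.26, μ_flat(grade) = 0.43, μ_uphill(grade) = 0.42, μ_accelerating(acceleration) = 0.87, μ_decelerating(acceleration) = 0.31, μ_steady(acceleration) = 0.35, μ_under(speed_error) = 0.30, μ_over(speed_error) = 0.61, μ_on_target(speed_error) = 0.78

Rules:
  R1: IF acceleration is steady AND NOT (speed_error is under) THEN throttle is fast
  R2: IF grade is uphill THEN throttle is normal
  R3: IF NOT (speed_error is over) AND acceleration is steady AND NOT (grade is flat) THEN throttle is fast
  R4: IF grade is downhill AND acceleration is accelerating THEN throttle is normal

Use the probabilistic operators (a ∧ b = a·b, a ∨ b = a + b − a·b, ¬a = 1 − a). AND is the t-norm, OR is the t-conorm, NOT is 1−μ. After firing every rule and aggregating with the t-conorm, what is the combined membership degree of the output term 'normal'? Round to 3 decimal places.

0.551

R1: steady=0.35, ¬under=1−0.30=0.70; AND[a·b] → w = 0.2450
R2: uphill=0.42 → w = 0.4200
R3: ¬over=1−0.61=0.39, steady=0.35, ¬flat=1−0.43=0.57; AND[a·b] → w = 0.0778
R4: downhill=0.26, accelerating=0.87; AND[a·b] → w = 0.2262
Rules with consequent 'normal': {R2, R4} → strengths 0.4200, 0.2262
Aggregate via t-conorm [a + b − a·b]: 0.5512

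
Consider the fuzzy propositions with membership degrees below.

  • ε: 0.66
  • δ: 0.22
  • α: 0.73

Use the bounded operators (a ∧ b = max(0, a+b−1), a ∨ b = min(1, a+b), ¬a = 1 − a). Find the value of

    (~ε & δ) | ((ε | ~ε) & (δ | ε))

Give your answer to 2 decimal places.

~ε = 1 − 0.66 = 0.34
~ε & δ = max(0, a+b−1) on (0.34, 0.22) = 0.00
~ε = 1 − 0.66 = 0.34
ε | ~ε = min(1, a+b) on (0.66, 0.34) = 1.00
δ | ε = min(1, a+b) on (0.22, 0.66) = 0.88
(ε | ~ε) & (δ | ε) = max(0, a+b−1) on (1.00, 0.88) = 0.88
(~ε & δ) | ((ε | ~ε) & (δ | ε)) = min(1, a+b) on (0.00, 0.88) = 0.88

0.88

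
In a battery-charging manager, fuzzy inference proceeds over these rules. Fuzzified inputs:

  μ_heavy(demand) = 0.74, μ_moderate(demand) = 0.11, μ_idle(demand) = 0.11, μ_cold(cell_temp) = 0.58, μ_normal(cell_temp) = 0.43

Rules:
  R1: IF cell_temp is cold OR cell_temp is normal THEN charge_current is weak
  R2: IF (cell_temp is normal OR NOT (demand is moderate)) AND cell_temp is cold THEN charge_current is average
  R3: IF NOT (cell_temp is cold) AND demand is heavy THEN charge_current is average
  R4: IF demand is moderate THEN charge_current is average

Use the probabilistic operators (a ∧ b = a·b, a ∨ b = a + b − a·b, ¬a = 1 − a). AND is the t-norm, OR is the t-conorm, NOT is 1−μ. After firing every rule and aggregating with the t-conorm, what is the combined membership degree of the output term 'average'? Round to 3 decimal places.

R1: cold=0.58, normal=0.43; OR[a + b − a·b] → w = 0.7606
R2: (normal=0.43 OR ¬moderate=1−0.11=0.89) = 0.9373; AND[a·b] with cold=0.58 → w = 0.5436
R3: ¬cold=1−0.58=0.42, heavy=0.74; AND[a·b] → w = 0.3108
R4: moderate=0.11 → w = 0.1100
Rules with consequent 'average': {R2, R3, R4} → strengths 0.5436, 0.3108, 0.1100
Aggregate via t-conorm [a + b − a·b]: 0.7201

0.720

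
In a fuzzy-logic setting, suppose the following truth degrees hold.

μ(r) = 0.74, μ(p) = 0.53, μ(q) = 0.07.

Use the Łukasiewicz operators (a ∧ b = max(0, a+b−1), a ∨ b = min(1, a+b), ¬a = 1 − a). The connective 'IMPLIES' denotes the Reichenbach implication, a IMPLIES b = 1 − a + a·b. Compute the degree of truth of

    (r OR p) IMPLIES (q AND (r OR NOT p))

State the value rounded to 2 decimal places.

0.07

r OR p = min(1, a+b) on (0.74, 0.53) = 1.00
NOT p = 1 − 0.53 = 0.47
r OR NOT p = min(1, a+b) on (0.74, 0.47) = 1.00
q AND (r OR NOT p) = max(0, a+b−1) on (0.07, 1.00) = 0.07
(r OR p) IMPLIES (q AND (r OR NOT p))  [Reichenbach: 1 − a + a·b] with a=1.00, b=0.07 → 0.07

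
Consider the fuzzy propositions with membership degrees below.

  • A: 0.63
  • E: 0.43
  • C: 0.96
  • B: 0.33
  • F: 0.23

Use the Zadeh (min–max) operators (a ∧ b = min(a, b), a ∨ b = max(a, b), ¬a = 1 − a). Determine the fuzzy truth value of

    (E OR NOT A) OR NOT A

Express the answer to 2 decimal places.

NOT A = 1 − 0.63 = 0.37
E OR NOT A = max(a, b) on (0.43, 0.37) = 0.43
NOT A = 1 − 0.63 = 0.37
(E OR NOT A) OR NOT A = max(a, b) on (0.43, 0.37) = 0.43

0.43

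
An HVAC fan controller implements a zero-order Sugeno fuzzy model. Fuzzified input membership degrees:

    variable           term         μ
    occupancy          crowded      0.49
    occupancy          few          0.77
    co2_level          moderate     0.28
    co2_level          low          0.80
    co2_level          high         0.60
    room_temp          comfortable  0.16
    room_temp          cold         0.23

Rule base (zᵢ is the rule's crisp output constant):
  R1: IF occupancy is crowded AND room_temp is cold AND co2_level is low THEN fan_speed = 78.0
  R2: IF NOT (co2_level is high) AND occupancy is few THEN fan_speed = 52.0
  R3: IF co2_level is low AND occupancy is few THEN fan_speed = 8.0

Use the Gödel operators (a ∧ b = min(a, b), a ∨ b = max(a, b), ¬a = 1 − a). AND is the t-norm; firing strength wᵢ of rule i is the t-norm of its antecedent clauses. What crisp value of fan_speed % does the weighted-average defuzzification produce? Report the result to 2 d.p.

R1 (z=78.0): crowded=0.49, cold=0.23, low=0.80; AND[min(a, b)] → w = 0.23
R2 (z=52.0): ¬high=1−0.60=0.40, few=0.77; AND[min(a, b)] → w = 0.40
R3 (z=8.0): low=0.80, few=0.77; AND[min(a, b)] → w = 0.77
Weighted average = (0.23·78.0 + 0.40·52.0 + 0.77·8.0) / (0.23 + 0.40 + 0.77)
  = 44.9000 / 1.4000 = 32.07

32.07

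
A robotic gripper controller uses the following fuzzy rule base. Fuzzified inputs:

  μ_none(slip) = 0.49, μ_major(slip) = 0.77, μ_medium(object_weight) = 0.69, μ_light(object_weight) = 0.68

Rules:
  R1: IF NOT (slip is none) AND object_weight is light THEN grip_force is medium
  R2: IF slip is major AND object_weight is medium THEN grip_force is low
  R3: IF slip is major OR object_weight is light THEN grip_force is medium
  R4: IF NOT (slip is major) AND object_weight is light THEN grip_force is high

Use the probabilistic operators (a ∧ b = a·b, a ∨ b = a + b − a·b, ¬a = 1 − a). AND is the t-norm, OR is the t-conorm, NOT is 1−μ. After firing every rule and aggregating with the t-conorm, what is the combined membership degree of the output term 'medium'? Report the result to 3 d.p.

R1: ¬none=1−0.49=0.51, light=0.68; AND[a·b] → w = 0.3468
R2: major=0.77, medium=0.69; AND[a·b] → w = 0.5313
R3: major=0.77, light=0.68; OR[a + b − a·b] → w = 0.9264
R4: ¬major=1−0.77=0.23, light=0.68; AND[a·b] → w = 0.1564
Rules with consequent 'medium': {R1, R3} → strengths 0.3468, 0.9264
Aggregate via t-conorm [a + b − a·b]: 0.9519

0.952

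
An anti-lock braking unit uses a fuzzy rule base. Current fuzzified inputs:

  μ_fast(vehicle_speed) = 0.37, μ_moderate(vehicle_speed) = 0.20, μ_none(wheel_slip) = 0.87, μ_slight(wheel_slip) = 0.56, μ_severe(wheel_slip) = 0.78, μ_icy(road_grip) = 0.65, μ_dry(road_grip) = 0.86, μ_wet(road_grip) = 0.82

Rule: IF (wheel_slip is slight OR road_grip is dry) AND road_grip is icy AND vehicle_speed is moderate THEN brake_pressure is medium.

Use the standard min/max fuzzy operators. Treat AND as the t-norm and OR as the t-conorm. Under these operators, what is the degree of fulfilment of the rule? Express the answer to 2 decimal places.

0.20

firing strength: (slight=0.56 OR dry=0.86) = 0.86; AND[min(a, b)] with icy=0.65, moderate=0.20 → w = 0.20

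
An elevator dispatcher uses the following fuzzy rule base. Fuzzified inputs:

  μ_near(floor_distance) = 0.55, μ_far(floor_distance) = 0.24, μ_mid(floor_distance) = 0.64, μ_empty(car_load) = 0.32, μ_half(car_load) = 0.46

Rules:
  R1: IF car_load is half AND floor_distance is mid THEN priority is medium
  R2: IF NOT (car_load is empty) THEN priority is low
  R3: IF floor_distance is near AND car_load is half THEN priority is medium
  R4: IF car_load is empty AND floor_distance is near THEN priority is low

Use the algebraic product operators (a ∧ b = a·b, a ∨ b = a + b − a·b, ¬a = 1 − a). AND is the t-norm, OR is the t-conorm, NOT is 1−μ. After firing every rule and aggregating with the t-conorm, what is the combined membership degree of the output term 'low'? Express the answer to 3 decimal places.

R1: half=0.46, mid=0.64; AND[a·b] → w = 0.2944
R2: ¬empty=1−0.32=0.68 → w = 0.6800
R3: near=0.55, half=0.46; AND[a·b] → w = 0.2530
R4: empty=0.32, near=0.55; AND[a·b] → w = 0.1760
Rules with consequent 'low': {R2, R4} → strengths 0.6800, 0.1760
Aggregate via t-conorm [a + b − a·b]: 0.7363

0.736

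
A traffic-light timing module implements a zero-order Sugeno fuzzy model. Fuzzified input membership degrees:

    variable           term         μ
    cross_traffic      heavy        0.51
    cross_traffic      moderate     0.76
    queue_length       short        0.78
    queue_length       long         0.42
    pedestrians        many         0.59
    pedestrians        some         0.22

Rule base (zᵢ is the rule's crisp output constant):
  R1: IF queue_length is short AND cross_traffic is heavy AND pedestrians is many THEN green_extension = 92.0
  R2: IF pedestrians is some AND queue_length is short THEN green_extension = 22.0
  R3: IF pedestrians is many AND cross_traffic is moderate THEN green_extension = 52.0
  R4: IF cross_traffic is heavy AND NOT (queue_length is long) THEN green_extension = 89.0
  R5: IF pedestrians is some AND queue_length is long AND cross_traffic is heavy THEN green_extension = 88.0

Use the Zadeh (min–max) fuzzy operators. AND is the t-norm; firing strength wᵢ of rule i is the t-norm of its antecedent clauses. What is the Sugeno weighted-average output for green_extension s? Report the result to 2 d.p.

71.80

R1 (z=92.0): short=0.78, heavy=0.51, many=0.59; AND[min(a, b)] → w = 0.51
R2 (z=22.0): some=0.22, short=0.78; AND[min(a, b)] → w = 0.22
R3 (z=52.0): many=0.59, moderate=0.76; AND[min(a, b)] → w = 0.59
R4 (z=89.0): heavy=0.51, ¬long=1−0.42=0.58; AND[min(a, b)] → w = 0.51
R5 (z=88.0): some=0.22, long=0.42, heavy=0.51; AND[min(a, b)] → w = 0.22
Weighted average = (0.51·92.0 + 0.22·22.0 + 0.59·52.0 + 0.51·89.0 + 0.22·88.0) / (0.51 + 0.22 + 0.59 + 0.51 + 0.22)
  = 147.1900 / 2.0500 = 71.80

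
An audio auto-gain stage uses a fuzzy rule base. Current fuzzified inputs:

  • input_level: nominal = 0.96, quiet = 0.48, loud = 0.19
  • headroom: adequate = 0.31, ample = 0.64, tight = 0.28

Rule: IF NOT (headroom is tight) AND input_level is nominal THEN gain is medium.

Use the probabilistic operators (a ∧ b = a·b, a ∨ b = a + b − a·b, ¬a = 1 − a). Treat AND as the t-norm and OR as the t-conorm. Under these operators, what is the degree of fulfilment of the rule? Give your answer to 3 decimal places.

firing strength: ¬tight=1−0.28=0.72, nominal=0.96; AND[a·b] → w = 0.6912

0.691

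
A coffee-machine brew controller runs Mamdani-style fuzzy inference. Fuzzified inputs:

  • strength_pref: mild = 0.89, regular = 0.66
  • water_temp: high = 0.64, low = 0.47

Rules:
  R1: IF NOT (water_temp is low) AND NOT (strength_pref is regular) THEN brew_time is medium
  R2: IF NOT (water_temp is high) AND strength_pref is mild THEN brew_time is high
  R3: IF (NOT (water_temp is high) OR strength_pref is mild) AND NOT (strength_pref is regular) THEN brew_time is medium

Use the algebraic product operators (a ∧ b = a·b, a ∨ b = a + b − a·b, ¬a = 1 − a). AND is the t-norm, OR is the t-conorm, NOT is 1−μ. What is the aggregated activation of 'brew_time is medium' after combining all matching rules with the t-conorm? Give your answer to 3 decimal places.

R1: ¬low=1−0.47=0.53, ¬regular=1−0.66=0.34; AND[a·b] → w = 0.1802
R2: ¬high=1−0.64=0.36, mild=0.89; AND[a·b] → w = 0.3204
R3: (¬high=1−0.64=0.36 OR mild=0.89) = 0.9296; AND[a·b] with ¬regular=1−0.66=0.34 → w = 0.3161
Rules with consequent 'medium': {R1, R3} → strengths 0.1802, 0.3161
Aggregate via t-conorm [a + b − a·b]: 0.4393

0.439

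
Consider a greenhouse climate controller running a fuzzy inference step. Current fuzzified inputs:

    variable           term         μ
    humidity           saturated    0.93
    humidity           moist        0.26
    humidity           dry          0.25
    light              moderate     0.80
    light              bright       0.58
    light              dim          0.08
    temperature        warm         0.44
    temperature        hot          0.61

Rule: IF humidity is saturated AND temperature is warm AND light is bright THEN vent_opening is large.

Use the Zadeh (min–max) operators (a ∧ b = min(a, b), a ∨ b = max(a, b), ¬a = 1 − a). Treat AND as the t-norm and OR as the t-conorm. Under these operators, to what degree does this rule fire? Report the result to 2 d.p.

firing strength: saturated=0.93, warm=0.44, bright=0.58; AND[min(a, b)] → w = 0.44

0.44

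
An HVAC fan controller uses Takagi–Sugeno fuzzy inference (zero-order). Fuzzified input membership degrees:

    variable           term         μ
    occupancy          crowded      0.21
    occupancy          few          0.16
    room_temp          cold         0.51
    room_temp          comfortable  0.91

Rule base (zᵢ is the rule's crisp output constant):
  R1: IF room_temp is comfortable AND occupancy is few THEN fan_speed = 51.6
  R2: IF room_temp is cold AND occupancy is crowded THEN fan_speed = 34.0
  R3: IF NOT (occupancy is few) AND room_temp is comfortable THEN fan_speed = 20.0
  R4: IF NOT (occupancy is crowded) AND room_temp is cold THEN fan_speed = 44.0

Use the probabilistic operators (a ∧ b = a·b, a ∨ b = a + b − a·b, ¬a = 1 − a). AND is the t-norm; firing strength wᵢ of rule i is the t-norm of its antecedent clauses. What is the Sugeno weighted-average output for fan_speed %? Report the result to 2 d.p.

31.11

R1 (z=51.6): comfortable=0.91, few=0.16; AND[a·b] → w = 0.1456
R2 (z=34.0): cold=0.51, crowded=0.21; AND[a·b] → w = 0.1071
R3 (z=20.0): ¬few=1−0.16=0.84, comfortable=0.91; AND[a·b] → w = 0.7644
R4 (z=44.0): ¬crowded=1−0.21=0.79, cold=0.51; AND[a·b] → w = 0.4029
Weighted average = (0.1456·51.6 + 0.1071·34.0 + 0.7644·20.0 + 0.4029·44.0) / (0.1456 + 0.1071 + 0.7644 + 0.4029)
  = 44.1700 / 1.4200 = 31.11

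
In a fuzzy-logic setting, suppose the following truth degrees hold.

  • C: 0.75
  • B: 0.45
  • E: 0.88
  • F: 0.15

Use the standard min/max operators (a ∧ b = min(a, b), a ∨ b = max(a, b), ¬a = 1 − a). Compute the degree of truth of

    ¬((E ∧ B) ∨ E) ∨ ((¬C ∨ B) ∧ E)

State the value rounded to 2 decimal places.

E ∧ B = min(a, b) on (0.88, 0.45) = 0.45
(E ∧ B) ∨ E = max(a, b) on (0.45, 0.88) = 0.88
¬((E ∧ B) ∨ E) = 1 − 0.88 = 0.12
¬C = 1 − 0.75 = 0.25
¬C ∨ B = max(a, b) on (0.25, 0.45) = 0.45
(¬C ∨ B) ∧ E = min(a, b) on (0.45, 0.88) = 0.45
¬((E ∧ B) ∨ E) ∨ ((¬C ∨ B) ∧ E) = max(a, b) on (0.12, 0.45) = 0.45

0.45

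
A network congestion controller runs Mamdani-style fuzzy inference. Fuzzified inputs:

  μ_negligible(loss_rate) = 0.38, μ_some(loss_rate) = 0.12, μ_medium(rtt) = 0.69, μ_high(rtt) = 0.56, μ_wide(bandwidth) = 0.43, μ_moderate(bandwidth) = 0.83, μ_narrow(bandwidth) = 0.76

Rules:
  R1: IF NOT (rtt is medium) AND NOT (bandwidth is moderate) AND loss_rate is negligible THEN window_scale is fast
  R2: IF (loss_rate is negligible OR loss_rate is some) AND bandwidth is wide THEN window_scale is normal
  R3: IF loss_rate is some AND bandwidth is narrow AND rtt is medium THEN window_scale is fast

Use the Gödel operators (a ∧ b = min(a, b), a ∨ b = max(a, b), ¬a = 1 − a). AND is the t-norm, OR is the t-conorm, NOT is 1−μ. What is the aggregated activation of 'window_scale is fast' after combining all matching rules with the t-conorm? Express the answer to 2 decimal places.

R1: ¬medium=1−0.69=0.31, ¬moderate=1−0.83=0.17, negligible=0.38; AND[min(a, b)] → w = 0.17
R2: (negligible=0.38 OR some=0.12) = 0.38; AND[min(a, b)] with wide=0.43 → w = 0.38
R3: some=0.12, narrow=0.76, medium=0.69; AND[min(a, b)] → w = 0.12
Rules with consequent 'fast': {R1, R3} → strengths 0.17, 0.12
Aggregate via t-conorm [max(a, b)]: 0.17

0.17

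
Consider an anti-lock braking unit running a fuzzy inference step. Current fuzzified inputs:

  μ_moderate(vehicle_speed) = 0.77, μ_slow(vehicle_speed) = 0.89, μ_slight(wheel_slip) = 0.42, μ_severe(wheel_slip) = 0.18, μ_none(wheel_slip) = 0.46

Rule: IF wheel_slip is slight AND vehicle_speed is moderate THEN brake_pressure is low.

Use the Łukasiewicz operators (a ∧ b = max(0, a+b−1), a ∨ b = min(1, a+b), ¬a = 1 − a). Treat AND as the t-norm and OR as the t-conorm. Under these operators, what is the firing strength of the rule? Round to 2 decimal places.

firing strength: slight=0.42, moderate=0.77; AND[max(0, a+b−1)] → w = 0.19

0.19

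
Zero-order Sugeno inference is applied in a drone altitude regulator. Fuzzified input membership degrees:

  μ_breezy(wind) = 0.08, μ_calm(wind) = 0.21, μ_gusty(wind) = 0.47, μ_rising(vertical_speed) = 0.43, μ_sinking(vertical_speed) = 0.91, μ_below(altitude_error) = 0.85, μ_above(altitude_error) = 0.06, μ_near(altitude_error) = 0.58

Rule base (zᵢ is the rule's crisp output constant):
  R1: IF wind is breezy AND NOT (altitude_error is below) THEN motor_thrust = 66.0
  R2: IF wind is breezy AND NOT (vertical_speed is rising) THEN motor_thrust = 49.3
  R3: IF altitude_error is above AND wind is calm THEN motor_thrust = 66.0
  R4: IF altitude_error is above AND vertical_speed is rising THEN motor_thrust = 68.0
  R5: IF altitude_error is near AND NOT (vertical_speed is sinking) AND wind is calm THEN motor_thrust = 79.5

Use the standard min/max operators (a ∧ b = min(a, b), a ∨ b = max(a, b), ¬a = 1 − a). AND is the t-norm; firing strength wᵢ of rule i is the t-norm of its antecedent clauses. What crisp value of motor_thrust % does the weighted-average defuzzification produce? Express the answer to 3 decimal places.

R1 (z=66.0): breezy=0.08, ¬below=1−0.85=0.15; AND[min(a, b)] → w = 0.08
R2 (z=49.3): breezy=0.08, ¬rising=1−0.43=0.57; AND[min(a, b)] → w = 0.08
R3 (z=66.0): above=0.06, calm=0.21; AND[min(a, b)] → w = 0.06
R4 (z=68.0): above=0.06, rising=0.43; AND[min(a, b)] → w = 0.06
R5 (z=79.5): near=0.58, ¬sinking=1−0.91=0.09, calm=0.21; AND[min(a, b)] → w = 0.09
Weighted average = (0.08·66.0 + 0.08·49.3 + 0.06·66.0 + 0.06·68.0 + 0.09·79.5) / (0.08 + 0.08 + 0.06 + 0.06 + 0.09)
  = 24.4190 / 0.3700 = 65.997

65.997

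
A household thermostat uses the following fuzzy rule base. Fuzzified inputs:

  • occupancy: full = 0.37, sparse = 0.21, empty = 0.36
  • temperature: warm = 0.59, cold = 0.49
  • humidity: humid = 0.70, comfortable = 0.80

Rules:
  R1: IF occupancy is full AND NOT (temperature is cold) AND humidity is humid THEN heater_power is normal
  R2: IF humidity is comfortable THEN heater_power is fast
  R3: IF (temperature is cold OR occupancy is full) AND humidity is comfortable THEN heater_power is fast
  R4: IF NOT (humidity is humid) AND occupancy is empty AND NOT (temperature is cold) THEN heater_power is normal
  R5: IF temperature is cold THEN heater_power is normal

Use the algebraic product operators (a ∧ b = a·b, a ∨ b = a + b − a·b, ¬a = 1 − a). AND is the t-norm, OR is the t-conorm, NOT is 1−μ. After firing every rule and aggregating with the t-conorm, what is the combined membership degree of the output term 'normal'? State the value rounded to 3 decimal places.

0.582

R1: full=0.37, ¬cold=1−0.49=0.51, humid=0.70; AND[a·b] → w = 0.1321
R2: comfortable=0.80 → w = 0.8000
R3: (cold=0.49 OR full=0.37) = 0.6787; AND[a·b] with comfortable=0.80 → w = 0.5430
R4: ¬humid=1−0.70=0.30, empty=0.36, ¬cold=1−0.49=0.51; AND[a·b] → w = 0.0551
R5: cold=0.49 → w = 0.4900
Rules with consequent 'normal': {R1, R4, R5} → strengths 0.1321, 0.0551, 0.4900
Aggregate via t-conorm [a + b − a·b]: 0.5817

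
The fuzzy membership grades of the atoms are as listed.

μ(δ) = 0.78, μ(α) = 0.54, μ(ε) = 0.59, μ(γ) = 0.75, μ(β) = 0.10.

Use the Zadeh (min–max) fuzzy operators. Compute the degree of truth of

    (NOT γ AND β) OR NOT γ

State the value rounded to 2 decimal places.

NOT γ = 1 − 0.75 = 0.25
NOT γ AND β = min(a, b) on (0.25, 0.10) = 0.10
NOT γ = 1 − 0.75 = 0.25
(NOT γ AND β) OR NOT γ = max(a, b) on (0.10, 0.25) = 0.25

0.25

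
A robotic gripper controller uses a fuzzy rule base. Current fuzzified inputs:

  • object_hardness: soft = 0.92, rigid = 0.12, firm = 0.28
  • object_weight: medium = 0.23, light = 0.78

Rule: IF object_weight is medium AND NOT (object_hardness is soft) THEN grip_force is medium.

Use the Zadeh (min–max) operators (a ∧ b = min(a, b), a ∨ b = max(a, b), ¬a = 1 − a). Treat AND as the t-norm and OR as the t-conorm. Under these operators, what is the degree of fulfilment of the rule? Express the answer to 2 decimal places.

firing strength: medium=0.23, ¬soft=1−0.92=0.08; AND[min(a, b)] → w = 0.08

0.08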